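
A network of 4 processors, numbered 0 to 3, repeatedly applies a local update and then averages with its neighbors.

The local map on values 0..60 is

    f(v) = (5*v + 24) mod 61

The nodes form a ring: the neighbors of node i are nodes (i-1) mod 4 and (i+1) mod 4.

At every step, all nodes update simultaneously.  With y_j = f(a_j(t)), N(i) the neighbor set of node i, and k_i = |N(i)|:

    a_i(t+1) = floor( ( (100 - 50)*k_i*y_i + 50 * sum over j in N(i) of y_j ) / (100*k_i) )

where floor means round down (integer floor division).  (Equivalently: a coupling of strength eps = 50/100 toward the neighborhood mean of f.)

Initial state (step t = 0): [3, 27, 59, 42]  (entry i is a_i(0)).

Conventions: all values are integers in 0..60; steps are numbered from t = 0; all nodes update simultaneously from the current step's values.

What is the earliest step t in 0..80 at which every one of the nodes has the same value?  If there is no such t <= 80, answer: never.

Simulating step by step:
t=0: [3, 27, 59, 42]  (not all equal)
t=1: [41, 31, 29, 38]  (not all equal)
t=2: [45, 51, 45, 38]  (not all equal)
t=3: [19, 20, 19, 18]  (not all equal)
t=4: [42, 30, 42, 55]  (not all equal)
t=5: [52, 51, 52, 53]  (not all equal)
t=6: [40, 37, 40, 42]  (not all equal)
t=7: [39, 33, 39, 46]  (not all equal)
t=8: [22, 21, 22, 23]  (not all equal)
t=9: [12, 9, 12, 14]  (not all equal)
t=10: [21, 15, 21, 28]  (not all equal)
t=11: [23, 22, 23, 24]  (not all equal)
t=12: [17, 14, 17, 19]  (not all equal)
t=13: [46, 40, 46, 53]  (not all equal)
t=14: [26, 25, 26, 27]  (not all equal)
t=15: [32, 29, 32, 34]  (not all equal)
t=16: [15, 24, 15, 6]  (not all equal)
t=17: [38, 30, 38, 46]  (not all equal)
t=18: [31, 41, 31, 20]  (not all equal)
t=19: [40, 51, 40, 29]  (not all equal)
t=20: [41, 38, 41, 44]  (not all equal)
t=21: [30, 38, 30, 23]  (not all equal)
t=22: [38, 41, 38, 34]  (not all equal)
t=23: [29, 38, 29, 21]  (not all equal)
t=24: [33, 39, 33, 27]  (not all equal)
t=25: [21, 21, 21, 21]  (all equal)

Answer: 25
Key observation: Synchronization is absorbing here: once all nodes are equal they stay equal, and step 25 is the first all-equal step.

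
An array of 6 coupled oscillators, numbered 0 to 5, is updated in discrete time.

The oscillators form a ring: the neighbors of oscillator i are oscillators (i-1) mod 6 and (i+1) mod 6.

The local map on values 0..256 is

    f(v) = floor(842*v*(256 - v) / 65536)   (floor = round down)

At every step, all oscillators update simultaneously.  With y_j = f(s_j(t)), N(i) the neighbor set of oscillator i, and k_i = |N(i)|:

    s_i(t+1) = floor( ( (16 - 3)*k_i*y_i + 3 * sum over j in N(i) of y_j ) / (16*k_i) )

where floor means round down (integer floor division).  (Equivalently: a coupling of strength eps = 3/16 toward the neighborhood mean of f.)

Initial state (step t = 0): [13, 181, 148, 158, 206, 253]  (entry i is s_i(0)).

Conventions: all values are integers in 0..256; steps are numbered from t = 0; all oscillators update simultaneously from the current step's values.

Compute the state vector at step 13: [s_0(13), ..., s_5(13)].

Answer: [210, 210, 210, 209, 209, 209]

Derivation:
t=0: [13, 181, 148, 158, 206, 253]
t=1: [49, 164, 201, 192, 126, 23]
t=2: [130, 182, 148, 160, 191, 87]
t=3: [204, 179, 201, 194, 165, 187]
t=4: [142, 169, 146, 156, 185, 164]
t=5: [203, 191, 203, 197, 173, 191]
t=6: [141, 155, 141, 151, 178, 159]
t=7: [206, 202, 206, 201, 182, 197]
t=8: [134, 138, 133, 143, 167, 149]
t=9: [209, 209, 209, 205, 192, 203]
t=10: [127, 126, 126, 135, 153, 138]
t=11: [209, 210, 209, 208, 203, 208]
t=12: [126, 124, 126, 128, 136, 128]
t=13: [210, 210, 210, 209, 209, 209]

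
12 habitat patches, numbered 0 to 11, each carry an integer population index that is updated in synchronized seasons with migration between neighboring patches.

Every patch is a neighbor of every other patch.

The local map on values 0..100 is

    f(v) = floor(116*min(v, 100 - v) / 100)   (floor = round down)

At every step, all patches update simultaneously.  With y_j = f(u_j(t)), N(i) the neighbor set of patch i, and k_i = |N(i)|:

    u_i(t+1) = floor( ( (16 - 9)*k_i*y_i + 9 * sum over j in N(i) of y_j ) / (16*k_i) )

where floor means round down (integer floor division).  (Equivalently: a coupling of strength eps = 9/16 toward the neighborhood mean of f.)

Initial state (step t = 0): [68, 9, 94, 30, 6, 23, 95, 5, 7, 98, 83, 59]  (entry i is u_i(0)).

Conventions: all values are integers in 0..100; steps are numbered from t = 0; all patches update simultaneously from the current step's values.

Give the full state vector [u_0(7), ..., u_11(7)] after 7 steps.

Simulating step by step:
t=0: [68, 9, 94, 30, 6, 23, 95, 5, 7, 98, 83, 59]
t=1: [24, 14, 12, 23, 12, 20, 12, 12, 13, 11, 17, 28]
t=2: [21, 17, 16, 21, 16, 20, 16, 16, 17, 15, 18, 23]
t=3: [21, 19, 19, 21, 19, 21, 19, 19, 19, 19, 20, 22]
t=4: [23, 22, 22, 23, 22, 23, 22, 22, 22, 22, 22, 23]
t=5: [25, 25, 25, 25, 25, 25, 25, 25, 25, 25, 25, 25]
t=6: [29, 29, 29, 29, 29, 29, 29, 29, 29, 29, 29, 29]
t=7: [33, 33, 33, 33, 33, 33, 33, 33, 33, 33, 33, 33]

Answer: [33, 33, 33, 33, 33, 33, 33, 33, 33, 33, 33, 33]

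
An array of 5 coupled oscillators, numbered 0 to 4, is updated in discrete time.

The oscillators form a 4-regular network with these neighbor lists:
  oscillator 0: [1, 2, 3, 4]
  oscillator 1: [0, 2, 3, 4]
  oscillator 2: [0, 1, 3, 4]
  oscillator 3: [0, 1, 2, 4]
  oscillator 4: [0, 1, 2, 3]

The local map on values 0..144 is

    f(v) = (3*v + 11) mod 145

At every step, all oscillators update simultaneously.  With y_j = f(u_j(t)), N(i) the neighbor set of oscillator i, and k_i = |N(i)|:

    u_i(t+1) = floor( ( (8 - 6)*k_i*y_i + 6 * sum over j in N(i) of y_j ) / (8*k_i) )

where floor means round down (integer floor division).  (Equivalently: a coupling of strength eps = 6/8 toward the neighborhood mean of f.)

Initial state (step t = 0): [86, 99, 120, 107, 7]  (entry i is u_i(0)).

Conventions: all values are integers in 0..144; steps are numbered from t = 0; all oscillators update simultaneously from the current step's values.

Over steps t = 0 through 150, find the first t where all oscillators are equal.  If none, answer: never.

Simulating step by step:
t=0: [86, 99, 120, 107, 7]  (not all equal)
t=1: [63, 56, 60, 58, 57]  (not all equal)
t=2: [43, 41, 42, 42, 42]  (not all equal)
t=3: [137, 136, 137, 137, 137]  (not all equal)
t=4: [131, 131, 131, 131, 131]  (all equal)

Answer: 4
Key observation: Synchronization is absorbing here: once all oscillators are equal they stay equal, and step 4 is the first all-equal step.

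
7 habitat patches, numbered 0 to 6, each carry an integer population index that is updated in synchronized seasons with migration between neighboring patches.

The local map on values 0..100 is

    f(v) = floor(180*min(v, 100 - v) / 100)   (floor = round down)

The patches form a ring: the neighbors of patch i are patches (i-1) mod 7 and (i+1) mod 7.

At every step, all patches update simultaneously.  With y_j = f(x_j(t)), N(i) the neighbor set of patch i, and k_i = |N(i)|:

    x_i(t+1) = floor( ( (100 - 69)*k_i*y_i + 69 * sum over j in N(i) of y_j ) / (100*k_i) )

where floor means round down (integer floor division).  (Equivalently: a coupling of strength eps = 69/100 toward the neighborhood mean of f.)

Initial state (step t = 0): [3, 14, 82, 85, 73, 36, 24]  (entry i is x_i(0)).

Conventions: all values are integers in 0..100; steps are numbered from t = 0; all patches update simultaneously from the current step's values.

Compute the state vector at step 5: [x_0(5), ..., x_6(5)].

Simulating step by step:
t=0: [3, 14, 82, 85, 73, 36, 24]
t=1: [25, 20, 27, 35, 46, 51, 37]
t=2: [49, 43, 49, 64, 77, 78, 66]
t=3: [74, 84, 75, 64, 48, 47, 62]
t=4: [47, 40, 45, 65, 77, 79, 65]
t=5: [72, 79, 71, 61, 47, 47, 61]

Answer: [72, 79, 71, 61, 47, 47, 61]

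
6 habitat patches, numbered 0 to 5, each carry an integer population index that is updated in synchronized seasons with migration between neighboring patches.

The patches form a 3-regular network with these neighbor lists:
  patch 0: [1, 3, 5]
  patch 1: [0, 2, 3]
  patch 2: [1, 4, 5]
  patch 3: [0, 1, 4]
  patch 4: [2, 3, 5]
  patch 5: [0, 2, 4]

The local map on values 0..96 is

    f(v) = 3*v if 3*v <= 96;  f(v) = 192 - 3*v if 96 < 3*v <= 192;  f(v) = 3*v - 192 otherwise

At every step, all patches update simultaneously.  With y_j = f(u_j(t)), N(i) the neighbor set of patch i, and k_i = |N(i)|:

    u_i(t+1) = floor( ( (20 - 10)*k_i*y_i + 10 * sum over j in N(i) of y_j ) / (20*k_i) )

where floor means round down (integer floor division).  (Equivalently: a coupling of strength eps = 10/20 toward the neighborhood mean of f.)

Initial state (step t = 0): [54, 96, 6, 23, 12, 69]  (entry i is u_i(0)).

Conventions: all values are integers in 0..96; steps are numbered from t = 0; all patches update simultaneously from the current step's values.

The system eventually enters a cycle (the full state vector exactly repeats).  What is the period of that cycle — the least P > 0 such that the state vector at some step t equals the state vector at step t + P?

Simulating step by step:
t=0: [54, 96, 6, 23, 12, 69]
t=1: [45, 67, 33, 61, 35, 21]
t=2: [42, 31, 73, 30, 71, 71]
t=3: [67, 77, 36, 75, 33, 29]
t=4: [31, 40, 78, 40, 80, 74]
t=5: [75, 70, 46, 71, 48, 45]
t=6: [32, 27, 47, 27, 46, 51]
t=7: [81, 78, 54, 79, 55, 53]
t=8: [45, 42, 32, 42, 31, 34]
t=9: [65, 69, 89, 69, 88, 86]
t=10: [17, 23, 63, 22, 62, 58]
t=11: [51, 54, 17, 54, 17, 19]
t=12: [39, 35, 48, 35, 48, 52]
t=13: [72, 78, 52, 78, 52, 46]
t=14: [35, 38, 40, 38, 40, 43]
t=15: [80, 78, 71, 78, 71, 70]
t=16: [41, 39, 24, 39, 24, 24]
t=17: [71, 73, 72, 73, 72, 71]
t=18: [23, 25, 24, 25, 24, 22]
t=19: [70, 73, 71, 73, 71, 68]
t=20: [20, 24, 20, 24, 20, 16]
t=21: [62, 68, 60, 68, 60, 54]
t=22: [12, 11, 15, 11, 15, 20]
t=23: [39, 35, 45, 35, 45, 51]
t=24: [73, 80, 59, 80, 59, 51]
t=25: [36, 39, 24, 39, 24, 29]
t=26: [81, 76, 75, 76, 75, 81]
t=27: [46, 38, 36, 38, 36, 45]
t=28: [62, 75, 78, 75, 78, 65]
t=29: [14, 30, 34, 30, 34, 16]
t=30: [59, 82, 83, 82, 83, 61]
t=31: [27, 48, 48, 48, 48, 26]
t=32: [69, 53, 53, 53, 53, 68]
t=33: [20, 30, 29, 30, 29, 19]
t=34: [69, 84, 82, 84, 82, 67]
t=35: [29, 51, 47, 51, 47, 25]
t=36: [69, 49, 53, 49, 53, 69]
t=37: [25, 38, 32, 38, 32, 21]
t=38: [74, 80, 87, 80, 87, 76]
t=39: [37, 48, 60, 48, 60, 46]
t=40: [65, 47, 25, 47, 25, 44]
t=41: [28, 47, 68, 47, 68, 55]
t=42: [63, 50, 21, 50, 21, 31]
t=43: [31, 39, 64, 39, 64, 68]
t=44: [73, 65, 14, 65, 14, 21]
t=45: [25, 13, 39, 13, 39, 50]
t=46: [57, 51, 63, 51, 63, 58]
t=47: [26, 30, 11, 30, 11, 13]
t=48: [75, 78, 43, 78, 43, 43]
t=49: [41, 44, 59, 44, 59, 58]
t=50: [57, 54, 23, 54, 23, 25]
t=51: [33, 35, 63, 35, 63, 64]
t=52: [75, 74, 16, 74, 16, 16]
t=53: [34, 33, 45, 33, 45, 45]
t=54: [85, 86, 63, 86, 63, 62]
t=55: [54, 55, 14, 55, 14, 14]
t=56: [31, 30, 39, 30, 39, 40]
t=57: [88, 88, 77, 88, 77, 76]
t=58: [66, 66, 44, 66, 44, 43]
t=59: [15, 15, 51, 15, 51, 52]
t=60: [43, 44, 39, 44, 39, 38]
t=61: [64, 63, 73, 63, 73, 74]
t=62: [6, 6, 23, 6, 23, 24]
t=63: [27, 26, 61, 26, 61, 62]
t=64: [67, 67, 20, 67, 20, 19]
t=65: [17, 17, 51, 17, 51, 50]
t=66: [49, 49, 41, 49, 41, 42]
t=67: [48, 49, 64, 49, 64, 63]
t=68: [39, 38, 8, 38, 8, 9]
t=69: [68, 68, 33, 68, 33, 34]
t=70: [25, 25, 79, 25, 79, 78]
t=71: [69, 70, 49, 70, 49, 48]
t=72: [21, 22, 41, 22, 41, 41]
t=73: [65, 66, 68, 66, 68, 68]
t=74: [5, 6, 11, 6, 11, 10]
t=75: [18, 20, 30, 20, 30, 28]
t=76: [61, 64, 84, 64, 84, 81]
t=77: [13, 11, 48, 11, 48, 47]
t=78: [39, 36, 46, 36, 46, 48]
t=79: [73, 77, 58, 77, 58, 54]
t=80: [31, 33, 23, 33, 23, 25]
t=81: [90, 89, 74, 89, 74, 76]
t=82: [70, 68, 38, 68, 38, 41]
t=83: [24, 24, 65, 24, 65, 63]
t=84: [60, 60, 14, 60, 14, 14]
t=85: [17, 17, 37, 17, 37, 37]
t=86: [56, 56, 76, 56, 76, 76]
t=87: [26, 26, 34, 26, 34, 34]
t=88: [80, 80, 88, 80, 88, 88]
t=89: [52, 52, 68, 52, 68, 68]
t=90: [32, 32, 16, 32, 16, 16]
t=91: [88, 88, 56, 88, 56, 56]
t=92: [64, 64, 32, 64, 32, 32]
t=93: [16, 16, 80, 16, 80, 80]
t=94: [48, 48, 48, 48, 48, 48]
t=95: [48, 48, 48, 48, 48, 48]

Answer: 1
Key observation: The state at step 94, [48, 48, 48, 48, 48, 48], reappears at step 95 — and no state repeats earlier — so the cycle the system enters has period 1.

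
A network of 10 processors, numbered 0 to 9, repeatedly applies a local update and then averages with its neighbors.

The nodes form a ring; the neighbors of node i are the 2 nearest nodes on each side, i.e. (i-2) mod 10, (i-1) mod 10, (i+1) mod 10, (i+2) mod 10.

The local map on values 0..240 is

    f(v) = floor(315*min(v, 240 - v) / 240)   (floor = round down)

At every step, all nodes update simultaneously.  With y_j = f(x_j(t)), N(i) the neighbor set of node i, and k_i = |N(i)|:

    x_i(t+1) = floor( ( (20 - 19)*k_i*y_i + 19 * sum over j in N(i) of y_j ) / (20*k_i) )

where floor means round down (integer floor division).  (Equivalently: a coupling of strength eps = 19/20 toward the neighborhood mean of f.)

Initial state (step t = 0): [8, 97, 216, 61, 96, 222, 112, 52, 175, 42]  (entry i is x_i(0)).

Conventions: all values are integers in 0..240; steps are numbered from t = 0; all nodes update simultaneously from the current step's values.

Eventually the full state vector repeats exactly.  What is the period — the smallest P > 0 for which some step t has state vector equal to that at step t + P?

Simulating step by step:
t=0: [8, 97, 216, 61, 96, 222, 112, 52, 175, 42]
t=1: [71, 48, 83, 76, 73, 101, 79, 77, 70, 71]
t=2: [88, 96, 88, 99, 109, 101, 104, 104, 97, 87]
t=3: [120, 118, 127, 129, 128, 135, 134, 127, 125, 125]
t=4: [150, 150, 150, 146, 142, 144, 145, 144, 148, 152]
t=5: [117, 118, 121, 122, 123, 125, 124, 121, 120, 120]
t=6: [155, 154, 153, 153, 153, 153, 153, 154, 154, 155]
t=7: [112, 112, 112, 113, 114, 113, 113, 112, 112, 111]
t=8: [146, 146, 147, 147, 147, 148, 147, 147, 146, 146]
t=9: [122, 122, 122, 121, 121, 121, 121, 122, 122, 122]
t=10: [154, 154, 154, 155, 155, 155, 155, 154, 154, 154]
t=11: [112, 111, 111, 111, 111, 111, 111, 111, 111, 112]
t=12: [145, 145, 145, 145, 145, 145, 145, 145, 145, 145]
t=13: [124, 124, 124, 124, 124, 124, 124, 124, 124, 124]
t=14: [152, 152, 152, 152, 152, 152, 152, 152, 152, 152]
t=15: [115, 115, 115, 115, 115, 115, 115, 115, 115, 115]
t=16: [150, 150, 150, 150, 150, 150, 150, 150, 150, 150]
t=17: [118, 118, 118, 118, 118, 118, 118, 118, 118, 118]
t=18: [154, 154, 154, 154, 154, 154, 154, 154, 154, 154]
t=19: [112, 112, 112, 112, 112, 112, 112, 112, 112, 112]
t=20: [147, 147, 147, 147, 147, 147, 147, 147, 147, 147]
t=21: [122, 122, 122, 122, 122, 122, 122, 122, 122, 122]
t=22: [154, 154, 154, 154, 154, 154, 154, 154, 154, 154]

Answer: 4
Key observation: The state at step 18, [154, 154, 154, 154, 154, 154, 154, 154, 154, 154], reappears at step 22 — and no state repeats earlier — so the cycle the system enters has period 4.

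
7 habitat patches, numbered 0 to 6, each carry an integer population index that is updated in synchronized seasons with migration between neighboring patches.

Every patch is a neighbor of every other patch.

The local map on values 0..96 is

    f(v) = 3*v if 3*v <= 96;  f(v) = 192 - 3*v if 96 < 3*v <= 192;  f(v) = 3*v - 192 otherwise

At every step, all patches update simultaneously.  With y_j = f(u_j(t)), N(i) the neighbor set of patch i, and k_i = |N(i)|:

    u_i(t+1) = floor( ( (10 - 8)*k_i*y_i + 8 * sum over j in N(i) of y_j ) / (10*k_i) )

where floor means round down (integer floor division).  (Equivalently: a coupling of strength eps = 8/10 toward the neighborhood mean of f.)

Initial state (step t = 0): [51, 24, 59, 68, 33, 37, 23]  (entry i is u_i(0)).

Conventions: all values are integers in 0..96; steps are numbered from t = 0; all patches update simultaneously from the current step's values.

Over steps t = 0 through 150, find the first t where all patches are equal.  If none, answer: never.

Answer: 3
Key observation: Synchronization is absorbing here: once all patches are equal they stay equal, and step 3 is the first all-equal step.

Derivation:
t=0: [51, 24, 59, 68, 33, 37, 23]  (not all equal)
t=1: [53, 55, 51, 51, 57, 56, 55]  (not all equal)
t=2: [30, 29, 30, 30, 29, 29, 29]  (not all equal)
t=3: [88, 88, 88, 88, 88, 88, 88]  (all equal)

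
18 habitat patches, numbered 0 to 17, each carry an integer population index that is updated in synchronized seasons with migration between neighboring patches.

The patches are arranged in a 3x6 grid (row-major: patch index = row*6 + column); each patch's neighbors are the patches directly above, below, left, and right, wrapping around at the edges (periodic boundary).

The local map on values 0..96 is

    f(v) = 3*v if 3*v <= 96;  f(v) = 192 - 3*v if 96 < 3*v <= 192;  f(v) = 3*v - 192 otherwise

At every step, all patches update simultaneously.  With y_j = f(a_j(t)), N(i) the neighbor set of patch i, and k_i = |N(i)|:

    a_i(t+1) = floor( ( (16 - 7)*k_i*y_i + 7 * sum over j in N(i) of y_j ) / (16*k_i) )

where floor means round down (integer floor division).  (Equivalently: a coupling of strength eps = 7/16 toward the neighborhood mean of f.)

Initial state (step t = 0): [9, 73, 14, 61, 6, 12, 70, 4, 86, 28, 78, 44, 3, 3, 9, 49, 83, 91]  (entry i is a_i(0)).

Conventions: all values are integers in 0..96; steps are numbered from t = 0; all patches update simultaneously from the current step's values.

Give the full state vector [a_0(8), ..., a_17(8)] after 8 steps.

Simulating step by step:
t=0: [9, 73, 14, 61, 6, 12, 70, 4, 86, 28, 78, 44, 3, 3, 9, 49, 83, 91]
t=1: [25, 25, 37, 25, 25, 40, 21, 19, 55, 64, 47, 53, 19, 13, 32, 44, 52, 63]
t=2: [71, 69, 75, 65, 67, 60, 59, 54, 40, 23, 44, 39, 51, 53, 76, 56, 40, 23]
t=3: [20, 21, 32, 16, 21, 25, 26, 31, 58, 56, 58, 59, 37, 31, 37, 33, 58, 60]
t=4: [66, 72, 76, 57, 52, 58, 71, 79, 42, 32, 23, 28, 72, 87, 78, 71, 30, 27]
t=5: [12, 30, 36, 32, 41, 32, 29, 45, 61, 73, 72, 67, 32, 53, 44, 39, 73, 69]
t=6: [60, 73, 75, 81, 65, 68, 70, 56, 30, 37, 27, 29, 72, 51, 55, 65, 35, 33]
t=7: [15, 27, 39, 41, 26, 28, 26, 32, 68, 70, 73, 71, 31, 33, 33, 28, 68, 75]
t=8: [62, 79, 70, 66, 64, 66, 71, 82, 37, 31, 29, 36, 79, 92, 81, 68, 31, 41]

Answer: [62, 79, 70, 66, 64, 66, 71, 82, 37, 31, 29, 36, 79, 92, 81, 68, 31, 41]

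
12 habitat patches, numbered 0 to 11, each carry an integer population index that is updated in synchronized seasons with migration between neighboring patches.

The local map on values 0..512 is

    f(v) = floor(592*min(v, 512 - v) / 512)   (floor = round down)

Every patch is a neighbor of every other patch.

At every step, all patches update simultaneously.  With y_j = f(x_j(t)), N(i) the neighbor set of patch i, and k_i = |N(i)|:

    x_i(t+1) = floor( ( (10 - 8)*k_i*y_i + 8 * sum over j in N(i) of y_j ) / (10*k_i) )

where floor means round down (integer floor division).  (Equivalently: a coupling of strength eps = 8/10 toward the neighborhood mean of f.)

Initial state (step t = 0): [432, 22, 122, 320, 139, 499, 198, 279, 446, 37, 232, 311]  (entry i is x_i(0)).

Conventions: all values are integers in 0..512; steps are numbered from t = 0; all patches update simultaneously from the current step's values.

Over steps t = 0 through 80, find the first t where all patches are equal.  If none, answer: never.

Simulating step by step:
t=0: [432, 22, 122, 320, 139, 499, 198, 279, 446, 37, 232, 311]  (not all equal)
t=1: [140, 131, 146, 156, 149, 130, 157, 162, 138, 134, 162, 158]  (not all equal)
t=2: [168, 167, 169, 170, 169, 166, 170, 171, 168, 167, 171, 170]  (not all equal)
t=3: [194, 194, 194, 194, 194, 194, 194, 195, 194, 194, 195, 194]  (not all equal)
t=4: [224, 224, 224, 224, 224, 224, 224, 224, 224, 224, 224, 224]  (all equal)

Answer: 4
Key observation: Synchronization is absorbing here: once all patches are equal they stay equal, and step 4 is the first all-equal step.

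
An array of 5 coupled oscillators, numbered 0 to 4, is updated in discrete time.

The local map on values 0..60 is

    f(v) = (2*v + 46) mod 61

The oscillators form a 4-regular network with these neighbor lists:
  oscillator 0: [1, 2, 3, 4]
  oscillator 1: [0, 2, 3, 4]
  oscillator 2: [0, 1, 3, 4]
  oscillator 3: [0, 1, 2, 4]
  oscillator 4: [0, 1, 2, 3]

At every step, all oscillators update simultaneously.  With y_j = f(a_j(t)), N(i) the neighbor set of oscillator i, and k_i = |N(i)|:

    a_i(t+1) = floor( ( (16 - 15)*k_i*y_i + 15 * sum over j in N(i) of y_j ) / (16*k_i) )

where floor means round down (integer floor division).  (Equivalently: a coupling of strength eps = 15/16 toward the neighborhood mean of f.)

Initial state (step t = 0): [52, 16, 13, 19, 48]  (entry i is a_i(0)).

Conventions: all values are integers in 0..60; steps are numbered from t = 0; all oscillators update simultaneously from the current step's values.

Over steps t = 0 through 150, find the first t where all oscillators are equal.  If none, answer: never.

Simulating step by step:
t=0: [52, 16, 13, 19, 48]  (not all equal)
t=1: [18, 20, 21, 19, 19]  (not all equal)
t=2: [24, 23, 23, 23, 23]  (not all equal)
t=3: [31, 31, 31, 31, 31]  (all equal)

Answer: 3
Key observation: Synchronization is absorbing here: once all oscillators are equal they stay equal, and step 3 is the first all-equal step.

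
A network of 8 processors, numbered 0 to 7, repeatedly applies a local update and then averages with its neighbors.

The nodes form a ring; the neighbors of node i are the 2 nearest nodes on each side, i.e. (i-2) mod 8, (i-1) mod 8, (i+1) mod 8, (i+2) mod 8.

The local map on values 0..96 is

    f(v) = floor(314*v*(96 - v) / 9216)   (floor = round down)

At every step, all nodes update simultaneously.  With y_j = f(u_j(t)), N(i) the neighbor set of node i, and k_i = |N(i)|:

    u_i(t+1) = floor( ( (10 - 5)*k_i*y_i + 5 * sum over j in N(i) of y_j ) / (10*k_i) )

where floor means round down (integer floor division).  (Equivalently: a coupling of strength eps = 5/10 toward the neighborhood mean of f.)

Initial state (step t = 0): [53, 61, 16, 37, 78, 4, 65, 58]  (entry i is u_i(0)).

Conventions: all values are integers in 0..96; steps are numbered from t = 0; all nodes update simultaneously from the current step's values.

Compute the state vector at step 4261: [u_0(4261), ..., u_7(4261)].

Answer: [47, 47, 47, 47, 47, 47, 47, 47]
Key observation: The state at step 10, [78, 78, 78, 78, 78, 78, 78, 78], reappears at step 12: the system is in a cycle of period 2 from step 10 on.  Therefore the state at step 4261 equals the state at step 10 + ((4261 - 10) mod 2) = 11, which is [47, 47, 47, 47, 47, 47, 47, 47].

Derivation:
t=0: [53, 61, 16, 37, 78, 4, 65, 58]
t=1: [70, 69, 55, 58, 48, 39, 60, 66]
t=2: [65, 66, 72, 74, 76, 74, 71, 67]
t=3: [65, 64, 59, 56, 54, 56, 60, 64]
t=4: [69, 70, 73, 75, 75, 74, 72, 70]
t=5: [61, 60, 57, 54, 54, 55, 58, 60]
t=6: [73, 73, 74, 76, 76, 75, 74, 73]
t=7: [56, 56, 54, 52, 52, 53, 54, 56]
t=8: [76, 76, 76, 76, 77, 76, 76, 76]
t=9: [51, 51, 50, 50, 50, 50, 50, 51]
t=10: [78, 78, 78, 78, 78, 78, 78, 78]
t=11: [47, 47, 47, 47, 47, 47, 47, 47]
t=12: [78, 78, 78, 78, 78, 78, 78, 78]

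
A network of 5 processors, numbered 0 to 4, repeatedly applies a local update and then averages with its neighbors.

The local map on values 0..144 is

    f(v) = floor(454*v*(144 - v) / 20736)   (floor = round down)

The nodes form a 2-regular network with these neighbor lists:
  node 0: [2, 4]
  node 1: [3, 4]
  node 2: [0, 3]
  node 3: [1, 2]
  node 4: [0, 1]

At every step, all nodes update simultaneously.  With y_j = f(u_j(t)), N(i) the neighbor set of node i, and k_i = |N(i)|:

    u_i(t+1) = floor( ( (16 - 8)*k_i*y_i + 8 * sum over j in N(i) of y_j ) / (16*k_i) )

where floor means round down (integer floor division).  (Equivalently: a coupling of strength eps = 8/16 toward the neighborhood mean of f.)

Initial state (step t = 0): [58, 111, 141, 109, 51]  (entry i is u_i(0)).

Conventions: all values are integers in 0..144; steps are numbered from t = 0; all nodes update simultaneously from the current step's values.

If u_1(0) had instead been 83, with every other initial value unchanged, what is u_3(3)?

Answer: u_3(3) = 90
Key observation: This trace re-runs the system from the modified initial state.

Derivation:
t=0: [58, 83, 141, 109, 51]
t=1: [82, 101, 52, 71, 106]
t=2: [103, 97, 108, 106, 95]
t=3: [92, 96, 87, 90, 98]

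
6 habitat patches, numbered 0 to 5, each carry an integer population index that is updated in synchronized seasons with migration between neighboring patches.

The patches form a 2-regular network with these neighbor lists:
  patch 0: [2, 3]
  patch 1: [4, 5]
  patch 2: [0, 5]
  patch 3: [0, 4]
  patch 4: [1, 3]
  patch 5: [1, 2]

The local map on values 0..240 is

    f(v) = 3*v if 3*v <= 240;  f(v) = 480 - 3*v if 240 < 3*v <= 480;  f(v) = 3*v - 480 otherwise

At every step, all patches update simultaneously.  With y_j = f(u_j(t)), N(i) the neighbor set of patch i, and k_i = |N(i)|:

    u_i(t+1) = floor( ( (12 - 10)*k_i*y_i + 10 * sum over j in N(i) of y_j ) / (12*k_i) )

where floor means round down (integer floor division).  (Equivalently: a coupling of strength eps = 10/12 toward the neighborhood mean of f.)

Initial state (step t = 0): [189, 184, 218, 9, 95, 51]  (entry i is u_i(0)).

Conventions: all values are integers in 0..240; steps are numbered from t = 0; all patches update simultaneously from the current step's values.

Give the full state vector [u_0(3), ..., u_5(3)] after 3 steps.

Simulating step by step:
t=0: [189, 184, 218, 9, 95, 51]
t=1: [98, 157, 129, 122, 73, 128]
t=2: [117, 132, 133, 187, 87, 58]
t=3: [89, 177, 139, 158, 105, 97]

Answer: [89, 177, 139, 158, 105, 97]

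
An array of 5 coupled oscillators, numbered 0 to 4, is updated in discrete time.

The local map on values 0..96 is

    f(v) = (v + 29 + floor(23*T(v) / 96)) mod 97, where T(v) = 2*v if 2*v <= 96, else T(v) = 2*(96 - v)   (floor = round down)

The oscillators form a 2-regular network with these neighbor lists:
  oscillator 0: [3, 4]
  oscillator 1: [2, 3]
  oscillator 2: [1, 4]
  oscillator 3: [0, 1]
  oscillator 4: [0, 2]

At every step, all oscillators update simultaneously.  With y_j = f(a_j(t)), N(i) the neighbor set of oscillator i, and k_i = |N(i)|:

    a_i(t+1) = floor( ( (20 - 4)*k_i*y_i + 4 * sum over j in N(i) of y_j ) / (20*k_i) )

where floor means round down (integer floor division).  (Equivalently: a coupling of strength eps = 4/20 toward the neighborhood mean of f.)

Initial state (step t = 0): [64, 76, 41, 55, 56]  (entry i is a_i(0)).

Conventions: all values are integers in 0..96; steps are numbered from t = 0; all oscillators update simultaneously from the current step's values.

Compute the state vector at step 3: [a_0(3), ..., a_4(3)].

Answer: [82, 20, 51, 81, 15]

Derivation:
t=0: [64, 76, 41, 55, 56]
t=1: [10, 23, 73, 7, 15]
t=2: [43, 55, 24, 41, 46]
t=3: [82, 20, 51, 81, 15]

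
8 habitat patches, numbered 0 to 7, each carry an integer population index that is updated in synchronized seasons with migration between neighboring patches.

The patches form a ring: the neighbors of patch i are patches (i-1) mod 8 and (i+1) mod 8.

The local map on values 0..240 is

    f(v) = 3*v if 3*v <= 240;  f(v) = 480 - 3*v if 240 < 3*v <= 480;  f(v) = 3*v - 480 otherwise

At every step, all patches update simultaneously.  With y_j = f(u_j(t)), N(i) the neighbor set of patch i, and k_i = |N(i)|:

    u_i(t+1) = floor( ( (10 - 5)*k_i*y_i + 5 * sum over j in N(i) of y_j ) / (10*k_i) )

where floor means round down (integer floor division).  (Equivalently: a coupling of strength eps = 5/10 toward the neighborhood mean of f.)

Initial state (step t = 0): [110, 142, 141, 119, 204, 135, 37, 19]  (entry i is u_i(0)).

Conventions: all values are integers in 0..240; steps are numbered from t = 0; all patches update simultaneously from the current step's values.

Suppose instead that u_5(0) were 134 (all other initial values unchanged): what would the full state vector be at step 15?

Simulating step by step:
t=0: [110, 142, 141, 119, 204, 134, 37, 19]
t=1: [102, 78, 72, 108, 116, 99, 89, 93]
t=2: [195, 214, 205, 165, 150, 177, 202, 197]
t=3: [120, 141, 111, 48, 31, 64, 103, 113]
t=4: [109, 95, 123, 132, 130, 162, 168, 143]
t=5: [138, 163, 125, 92, 67, 31, 26, 69]
t=6: [87, 47, 105, 178, 174, 116, 114, 139]
t=7: [160, 166, 131, 78, 67, 111, 117, 120]
t=8: [34, 30, 106, 189, 195, 156, 131, 92]
t=9: [124, 111, 125, 110, 77, 54, 97, 149]
t=10: [99, 126, 126, 159, 193, 186, 143, 90]
t=11: [169, 122, 77, 51, 69, 76, 97, 163]
t=12: [44, 121, 182, 186, 198, 213, 153, 58]
t=13: [138, 108, 81, 84, 116, 113, 93, 125]
t=14: [98, 153, 214, 206, 158, 153, 162, 119]
t=15: [129, 97, 120, 111, 42, 13, 39, 109]

Answer: [129, 97, 120, 111, 42, 13, 39, 109]
Key observation: This trace re-runs the system from the modified initial state.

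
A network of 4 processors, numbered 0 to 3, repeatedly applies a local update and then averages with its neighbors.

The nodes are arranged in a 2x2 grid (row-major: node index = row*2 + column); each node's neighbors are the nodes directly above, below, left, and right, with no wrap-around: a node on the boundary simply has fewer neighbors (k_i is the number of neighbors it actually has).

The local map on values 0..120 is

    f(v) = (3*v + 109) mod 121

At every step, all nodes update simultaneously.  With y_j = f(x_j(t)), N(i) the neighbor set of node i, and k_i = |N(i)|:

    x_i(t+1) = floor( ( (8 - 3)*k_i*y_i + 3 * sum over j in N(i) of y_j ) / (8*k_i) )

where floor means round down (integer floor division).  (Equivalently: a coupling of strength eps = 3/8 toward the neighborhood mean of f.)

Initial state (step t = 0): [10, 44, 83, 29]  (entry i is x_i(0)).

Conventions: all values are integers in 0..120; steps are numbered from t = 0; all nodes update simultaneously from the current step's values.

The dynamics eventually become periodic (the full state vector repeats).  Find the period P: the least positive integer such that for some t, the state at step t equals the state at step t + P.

Simulating step by step:
t=0: [10, 44, 83, 29]
t=1: [55, 92, 89, 91]
t=2: [26, 23, 17, 18]
t=3: [59, 55, 44, 44]
t=4: [56, 50, 105, 103]
t=5: [36, 27, 55, 49]
t=6: [78, 63, 40, 27]
t=7: [93, 66, 99, 73]
t=8: [35, 61, 47, 74]
t=9: [69, 65, 39, 66]
t=10: [77, 64, 91, 71]
t=11: [75, 70, 45, 64]
t=12: [72, 76, 29, 51]
t=13: [83, 78, 66, 44]
t=14: [103, 107, 84, 106]
t=15: [69, 64, 96, 74]
t=16: [63, 67, 51, 73]
t=17: [51, 69, 39, 70]
t=18: [46, 64, 83, 81]
t=19: [35, 58, 94, 101]
t=20: [71, 52, 44, 43]
t=21: [76, 51, 111, 99]
t=22: [77, 38, 75, 45]
t=23: [97, 82, 76, 37]
t=24: [62, 96, 84, 100]
t=25: [61, 39, 92, 57]
t=26: [55, 82, 30, 47]
t=27: [55, 78, 56, 40]
t=28: [45, 89, 48, 93]
t=29: [5, 13, 11, 20]
t=30: [10, 26, 22, 39]
t=31: [33, 64, 56, 88]
t=32: [72, 55, 40, 23]
t=33: [78, 46, 93, 61]
t=34: [68, 31, 43, 36]
t=35: [81, 81, 104, 97]
t=36: [100, 96, 63, 54]
t=37: [45, 35, 49, 35]
t=38: [21, 75, 26, 78]
t=39: [61, 86, 69, 92]
t=40: [45, 16, 59, 28]
t=41: [16, 36, 41, 60]
t=42: [61, 75, 84, 68]
t=43: [70, 80, 97, 83]
t=44: [75, 103, 59, 99]
t=45: [76, 59, 52, 45]
t=46: [71, 45, 32, 13]
t=47: [66, 21, 72, 33]
t=48: [65, 60, 80, 79]
t=49: [67, 60, 98, 93]
t=50: [58, 46, 42, 31]
t=51: [47, 26, 94, 72]
t=52: [22, 58, 34, 69]
t=53: [58, 49, 80, 70]
t=54: [48, 30, 89, 70]
t=55: [23, 65, 24, 65]
t=56: [58, 61, 59, 61]
t=57: [43, 48, 44, 48]
t=58: [97, 30, 99, 31]
t=59: [45, 70, 49, 73]
t=60: [18, 64, 25, 70]
t=61: [49, 59, 61, 71]
t=62: [26, 45, 48, 67]
t=63: [43, 26, 32, 44]
t=64: [101, 85, 96, 103]
t=65: [37, 20, 40, 40]
t=66: [91, 68, 106, 96]
t=67: [37, 54, 49, 46]
t=68: [69, 37, 28, 11]
t=69: [78, 79, 62, 45]
t=70: [92, 84, 52, 30]
t=71: [40, 93, 33, 75]
t=72: [88, 53, 91, 78]
t=73: [14, 37, 32, 71]
t=74: [53, 82, 73, 84]
t=75: [53, 97, 80, 111]
t=76: [43, 42, 86, 76]
t=77: [95, 111, 42, 81]
t=78: [55, 75, 97, 104]
t=79: [44, 74, 40, 60]
t=80: [111, 86, 98, 66]
t=81: [57, 29, 52, 48]
t=82: [42, 56, 23, 25]
t=83: [88, 55, 68, 56]
t=84: [25, 28, 52, 41]
t=85: [57, 77, 47, 87]
t=86: [43, 69, 13, 24]
t=87: [92, 79, 50, 56]
t=88: [36, 75, 21, 44]
t=89: [86, 98, 72, 101]
t=90: [25, 34, 61, 53]
t=91: [65, 72, 47, 42]
t=92: [55, 84, 38, 88]
t=93: [61, 82, 71, 47]
t=94: [67, 81, 60, 41]
t=95: [71, 102, 62, 98]
t=96: [69, 55, 55, 44]
t=97: [58, 56, 56, 87]
t=98: [38, 30, 30, 17]
t=99: [93, 75, 75, 53]
t=100: [50, 67, 67, 50]
t=101: [36, 48, 48, 36]
t=102: [64, 42, 42, 64]
t=103: [79, 93, 93, 79]
t=104: [74, 54, 54, 74]
t=105: [66, 51, 51, 66]
t=106: [48, 36, 36, 48]
t=107: [42, 64, 64, 42]
t=108: [93, 79, 79, 93]
t=109: [54, 74, 74, 54]
t=110: [51, 66, 66, 51]
t=111: [36, 48, 48, 36]

Answer: 10
Key observation: The state at step 101, [36, 48, 48, 36], reappears at step 111 — and no state repeats earlier — so the cycle the system enters has period 10.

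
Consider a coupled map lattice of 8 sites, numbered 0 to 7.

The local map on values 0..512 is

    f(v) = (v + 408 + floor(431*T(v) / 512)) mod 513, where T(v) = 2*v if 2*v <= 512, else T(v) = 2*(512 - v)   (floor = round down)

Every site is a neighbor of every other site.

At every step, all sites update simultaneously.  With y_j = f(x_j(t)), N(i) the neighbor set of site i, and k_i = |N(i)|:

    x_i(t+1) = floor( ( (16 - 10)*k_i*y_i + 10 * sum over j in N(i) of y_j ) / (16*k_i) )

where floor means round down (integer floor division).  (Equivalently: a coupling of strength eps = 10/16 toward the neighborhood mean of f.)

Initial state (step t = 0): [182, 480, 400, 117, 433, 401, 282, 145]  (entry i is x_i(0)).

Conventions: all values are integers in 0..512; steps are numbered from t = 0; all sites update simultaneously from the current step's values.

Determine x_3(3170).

Answer: x_3(3170) = 281
Key observation: The state at step 13, [403, 403, 403, 280, 403, 403, 280, 403], reappears at step 15: the system is in a cycle of period 2 from step 13 on.  Therefore the state at step 3170 equals the state at step 13 + ((3170 - 13) mod 2) = 14, which is [404, 404, 404, 281, 404, 404, 281, 404].

Derivation:
t=0: [182, 480, 400, 117, 433, 401, 282, 145]
t=1: [357, 370, 386, 307, 379, 385, 262, 329]
t=2: [379, 377, 374, 243, 375, 374, 251, 239]
t=3: [375, 375, 376, 242, 375, 376, 248, 239]
t=4: [374, 374, 374, 240, 374, 374, 245, 238]
t=5: [374, 374, 374, 238, 374, 374, 242, 236]
t=6: [372, 372, 372, 235, 372, 372, 238, 233]
t=7: [371, 371, 371, 231, 371, 371, 233, 229]
t=8: [414, 414, 414, 271, 414, 414, 272, 416]
t=9: [398, 398, 398, 280, 398, 398, 280, 398]
t=10: [406, 406, 406, 283, 406, 406, 283, 406]
t=11: [402, 402, 402, 279, 402, 402, 279, 402]
t=12: [405, 405, 405, 282, 405, 405, 282, 405]
t=13: [403, 403, 403, 280, 403, 403, 280, 403]
t=14: [404, 404, 404, 281, 404, 404, 281, 404]
t=15: [403, 403, 403, 280, 403, 403, 280, 403]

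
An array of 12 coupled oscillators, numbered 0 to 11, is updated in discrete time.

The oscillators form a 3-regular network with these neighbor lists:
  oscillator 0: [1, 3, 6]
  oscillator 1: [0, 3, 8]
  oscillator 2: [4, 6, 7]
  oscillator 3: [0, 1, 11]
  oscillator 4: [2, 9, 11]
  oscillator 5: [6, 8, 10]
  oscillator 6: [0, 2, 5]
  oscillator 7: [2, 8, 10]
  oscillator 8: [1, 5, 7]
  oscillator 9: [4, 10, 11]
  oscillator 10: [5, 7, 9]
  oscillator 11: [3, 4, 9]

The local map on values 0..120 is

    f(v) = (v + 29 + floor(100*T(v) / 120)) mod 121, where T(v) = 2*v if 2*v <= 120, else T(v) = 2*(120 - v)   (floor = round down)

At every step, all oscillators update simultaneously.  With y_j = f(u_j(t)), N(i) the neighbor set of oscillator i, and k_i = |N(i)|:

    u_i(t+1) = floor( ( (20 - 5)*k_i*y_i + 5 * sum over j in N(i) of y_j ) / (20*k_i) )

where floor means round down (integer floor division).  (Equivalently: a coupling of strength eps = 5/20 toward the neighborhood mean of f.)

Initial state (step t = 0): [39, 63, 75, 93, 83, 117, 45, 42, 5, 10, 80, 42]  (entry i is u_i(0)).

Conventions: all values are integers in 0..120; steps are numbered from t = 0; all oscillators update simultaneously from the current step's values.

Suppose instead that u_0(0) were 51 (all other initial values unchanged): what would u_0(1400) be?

Simulating step by step:
t=0: [51, 63, 75, 93, 83, 117, 45, 42, 5, 10, 80, 42]
t=1: [44, 60, 51, 45, 50, 32, 32, 27, 41, 51, 49, 27]
t=2: [36, 56, 54, 37, 46, 99, 100, 84, 36, 48, 50, 85]
t=3: [11, 43, 49, 13, 34, 38, 38, 47, 15, 37, 41, 44]
t=4: [51, 32, 41, 56, 95, 14, 15, 35, 57, 17, 16, 34]
t=5: [53, 98, 22, 65, 50, 66, 62, 13, 60, 75, 65, 103]
t=6: [51, 46, 79, 58, 46, 64, 66, 65, 65, 55, 63, 42]
t=7: [46, 36, 54, 54, 33, 64, 61, 63, 61, 50, 64, 27]
t=8: [32, 15, 59, 50, 103, 65, 62, 64, 61, 54, 63, 93]
t=9: [100, 70, 62, 49, 42, 64, 69, 65, 66, 51, 64, 45]
t=10: [44, 57, 61, 39, 26, 64, 60, 64, 63, 42, 63, 29]
t=11: [30, 53, 69, 24, 89, 65, 64, 65, 65, 37, 62, 90]
t=12: [99, 58, 61, 86, 45, 64, 68, 64, 62, 18, 60, 48]
t=13: [46, 59, 63, 49, 36, 65, 61, 65, 65, 68, 68, 39]
t=14: [36, 59, 60, 37, 14, 64, 63, 64, 64, 53, 62, 17]
t=15: [14, 55, 67, 16, 65, 65, 60, 65, 65, 53, 64, 65]
t=16: [65, 57, 63, 68, 62, 64, 67, 64, 63, 52, 63, 63]
t=17: [63, 61, 65, 62, 64, 65, 63, 65, 65, 51, 64, 64]
t=18: [66, 66, 64, 66, 63, 64, 65, 64, 64, 49, 63, 63]
t=19: [64, 64, 65, 64, 63, 65, 64, 65, 64, 45, 63, 63]
t=20: [65, 65, 64, 65, 62, 64, 64, 64, 64, 37, 62, 62]
t=21: [64, 64, 65, 64, 60, 65, 64, 65, 64, 21, 60, 60]
t=22: [65, 65, 64, 65, 69, 64, 64, 64, 64, 80, 68, 69]
t=23: [64, 64, 64, 63, 61, 64, 64, 64, 64, 56, 61, 61]
t=24: [65, 65, 65, 65, 66, 65, 65, 65, 65, 59, 65, 66]
t=25: [64, 64, 64, 64, 64, 64, 64, 64, 64, 64, 64, 64]
t=26: [65, 65, 65, 65, 65, 65, 65, 65, 65, 65, 65, 65]
t=27: [64, 64, 64, 64, 64, 64, 64, 64, 64, 64, 64, 64]

Answer: u_0(1400) = 65
Key observation: The state at step 25, [64, 64, 64, 64, 64, 64, 64, 64, 64, 64, 64, 64], reappears at step 27: the system is in a cycle of period 2 from step 25 on.  Therefore the state at step 1400 equals the state at step 25 + ((1400 - 25) mod 2) = 26, which is [65, 65, 65, 65, 65, 65, 65, 65, 65, 65, 65, 65].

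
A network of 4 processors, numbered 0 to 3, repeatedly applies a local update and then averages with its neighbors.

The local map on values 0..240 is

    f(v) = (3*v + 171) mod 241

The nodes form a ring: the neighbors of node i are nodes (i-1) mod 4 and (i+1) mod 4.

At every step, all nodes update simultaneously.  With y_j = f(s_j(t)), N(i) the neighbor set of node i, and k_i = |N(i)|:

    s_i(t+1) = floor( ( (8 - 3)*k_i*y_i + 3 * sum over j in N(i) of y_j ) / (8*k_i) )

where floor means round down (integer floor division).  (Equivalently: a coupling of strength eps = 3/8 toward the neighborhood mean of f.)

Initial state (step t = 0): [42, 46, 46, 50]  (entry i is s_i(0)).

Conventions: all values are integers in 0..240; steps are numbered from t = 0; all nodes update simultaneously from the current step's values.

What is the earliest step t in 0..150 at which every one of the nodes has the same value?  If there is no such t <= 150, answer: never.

Answer: 12
Key observation: Synchronization is absorbing here: once all nodes are equal they stay equal, and step 12 is the first all-equal step.

Derivation:
t=0: [42, 46, 46, 50]  (not all equal)
t=1: [62, 65, 70, 73]  (not all equal)
t=2: [123, 126, 138, 141]  (not all equal)
t=3: [69, 72, 97, 100]  (not all equal)
t=4: [156, 158, 208, 210]  (not all equal)
t=5: [143, 144, 90, 91]  (not all equal)
t=6: [134, 135, 185, 186]  (not all equal)
t=7: [75, 76, 20, 21]  (not all equal)
t=8: [170, 171, 217, 218]  (not all equal)
t=9: [181, 182, 118, 119]  (not all equal)
t=10: [197, 198, 79, 80]  (not all equal)
t=11: [64, 64, 144, 144]  (not all equal)
t=12: [121, 121, 121, 121]  (all equal)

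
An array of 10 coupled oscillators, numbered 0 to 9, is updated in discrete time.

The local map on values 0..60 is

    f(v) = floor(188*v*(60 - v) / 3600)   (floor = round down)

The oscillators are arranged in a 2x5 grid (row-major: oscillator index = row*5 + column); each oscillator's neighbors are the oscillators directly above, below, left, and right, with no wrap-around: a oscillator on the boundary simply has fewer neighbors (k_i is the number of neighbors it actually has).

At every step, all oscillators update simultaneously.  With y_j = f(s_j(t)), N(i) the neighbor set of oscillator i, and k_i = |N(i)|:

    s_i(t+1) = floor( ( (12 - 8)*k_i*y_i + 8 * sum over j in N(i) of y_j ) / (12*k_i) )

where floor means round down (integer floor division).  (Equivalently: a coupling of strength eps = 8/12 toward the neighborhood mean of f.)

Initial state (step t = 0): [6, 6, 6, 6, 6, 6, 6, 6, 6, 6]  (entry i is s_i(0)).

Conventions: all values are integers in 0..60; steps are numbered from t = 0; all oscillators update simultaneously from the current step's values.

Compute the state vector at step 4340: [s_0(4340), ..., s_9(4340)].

Answer: [35, 35, 35, 35, 35, 35, 35, 35, 35, 35]
Key observation: The state at step 3, [45, 45, 45, 45, 45, 45, 45, 45, 45, 45], reappears at step 5: the system is in a cycle of period 2 from step 3 on.  Therefore the state at step 4340 equals the state at step 3 + ((4340 - 3) mod 2) = 4, which is [35, 35, 35, 35, 35, 35, 35, 35, 35, 35].

Derivation:
t=0: [6, 6, 6, 6, 6, 6, 6, 6, 6, 6]
t=1: [16, 16, 16, 16, 16, 16, 16, 16, 16, 16]
t=2: [36, 36, 36, 36, 36, 36, 36, 36, 36, 36]
t=3: [45, 45, 45, 45, 45, 45, 45, 45, 45, 45]
t=4: [35, 35, 35, 35, 35, 35, 35, 35, 35, 35]
t=5: [45, 45, 45, 45, 45, 45, 45, 45, 45, 45]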